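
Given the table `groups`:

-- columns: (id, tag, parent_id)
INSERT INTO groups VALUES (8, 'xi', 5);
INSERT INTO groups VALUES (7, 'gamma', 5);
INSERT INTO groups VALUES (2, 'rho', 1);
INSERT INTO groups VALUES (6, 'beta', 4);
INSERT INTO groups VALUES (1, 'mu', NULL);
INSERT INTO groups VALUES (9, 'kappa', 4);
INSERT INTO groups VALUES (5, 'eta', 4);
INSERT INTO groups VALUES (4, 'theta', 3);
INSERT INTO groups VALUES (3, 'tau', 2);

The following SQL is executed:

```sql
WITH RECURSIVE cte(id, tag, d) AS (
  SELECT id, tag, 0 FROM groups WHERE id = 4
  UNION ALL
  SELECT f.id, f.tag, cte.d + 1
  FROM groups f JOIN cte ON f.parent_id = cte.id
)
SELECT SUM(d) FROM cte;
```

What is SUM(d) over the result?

7

Base: id=4 (theta) at d 0.
Iteration 1: rows with parent_id in {4} -> eta (id 5, d 1), beta (id 6, d 1), kappa (id 9, d 1).
Iteration 2: rows with parent_id in {5,6,9} -> gamma (id 7, d 2), xi (id 8, d 2).
Iteration 3: no rows with parent_id in {7,8}; recursion stops.
SUM(d) = 0 + 1 + 1 + 1 + 2 + 2 = 7.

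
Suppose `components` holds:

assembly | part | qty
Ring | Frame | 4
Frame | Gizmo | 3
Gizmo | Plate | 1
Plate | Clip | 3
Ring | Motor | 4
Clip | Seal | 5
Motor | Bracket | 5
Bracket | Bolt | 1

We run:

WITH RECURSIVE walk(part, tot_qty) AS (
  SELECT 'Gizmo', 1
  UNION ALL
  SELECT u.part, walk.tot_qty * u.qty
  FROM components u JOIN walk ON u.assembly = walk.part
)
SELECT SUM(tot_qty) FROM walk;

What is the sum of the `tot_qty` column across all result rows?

20

Base: (Gizmo, tot_qty=1).
Iteration 1: components of {Gizmo} -> Plate = 1*1 = 1.
Iteration 2: components of {Plate} -> Clip = 1*3 = 3.
Iteration 3: components of {Clip} -> Seal = 3*5 = 15.
Iteration 4: no further components; recursion stops.
SUM(tot_qty) = 1 + 1 + 3 + 15 = 20.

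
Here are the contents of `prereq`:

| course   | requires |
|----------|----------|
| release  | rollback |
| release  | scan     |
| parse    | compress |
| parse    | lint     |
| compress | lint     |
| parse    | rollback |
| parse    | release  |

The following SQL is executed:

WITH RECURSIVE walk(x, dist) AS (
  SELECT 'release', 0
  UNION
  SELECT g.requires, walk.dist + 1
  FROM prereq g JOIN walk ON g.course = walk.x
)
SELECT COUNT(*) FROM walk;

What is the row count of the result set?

3

Base: (release, dist=0).
Iteration 1: edges from {release} -> (rollback, dist=1), (scan, dist=1).
Iteration 2: no outgoing edges from {rollback,scan}; recursion stops.
Total rows emitted: 3.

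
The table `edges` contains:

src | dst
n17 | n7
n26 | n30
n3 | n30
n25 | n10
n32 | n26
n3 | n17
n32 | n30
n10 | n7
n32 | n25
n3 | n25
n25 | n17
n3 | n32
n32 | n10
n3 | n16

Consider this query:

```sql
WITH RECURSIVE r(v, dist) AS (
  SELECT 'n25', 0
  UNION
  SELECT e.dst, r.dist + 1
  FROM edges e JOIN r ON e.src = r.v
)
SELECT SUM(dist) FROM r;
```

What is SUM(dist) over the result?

4

Base: (n25, dist=0).
Iteration 1: edges from {n25} -> (n10, dist=1), (n17, dist=1).
Iteration 2: edges from {n10,n17} -> (n7, dist=2). [UNION drops 1 duplicate row(s)]
Iteration 3: no outgoing edges from {n7}; recursion stops.
SUM(dist) = 0 + 1 + 1 + 2 = 4.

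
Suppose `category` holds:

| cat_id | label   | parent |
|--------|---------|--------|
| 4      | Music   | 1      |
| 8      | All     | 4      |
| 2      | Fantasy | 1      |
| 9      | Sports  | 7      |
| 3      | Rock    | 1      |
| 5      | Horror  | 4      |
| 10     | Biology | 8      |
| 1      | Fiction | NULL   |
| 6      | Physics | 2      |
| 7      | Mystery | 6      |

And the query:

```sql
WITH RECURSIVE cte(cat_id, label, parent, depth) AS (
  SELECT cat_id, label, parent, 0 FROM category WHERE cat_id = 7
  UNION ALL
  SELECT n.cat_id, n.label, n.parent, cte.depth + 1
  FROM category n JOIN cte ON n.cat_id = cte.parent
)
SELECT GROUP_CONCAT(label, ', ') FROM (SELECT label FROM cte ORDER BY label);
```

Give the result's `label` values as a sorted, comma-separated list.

Fantasy, Fiction, Mystery, Physics

Base: cat_id=7 (Mystery), parent=6, depth 0.
Iteration 1: join on cat_id=6 -> Physics (id 6, parent=2, depth 1).
Iteration 2: join on cat_id=2 -> Fantasy (id 2, parent=1, depth 2).
Iteration 3: join on cat_id=1 -> Fiction (id 1, parent=NULL, depth 3).
Iteration 4: parent is NULL; no match; recursion stops.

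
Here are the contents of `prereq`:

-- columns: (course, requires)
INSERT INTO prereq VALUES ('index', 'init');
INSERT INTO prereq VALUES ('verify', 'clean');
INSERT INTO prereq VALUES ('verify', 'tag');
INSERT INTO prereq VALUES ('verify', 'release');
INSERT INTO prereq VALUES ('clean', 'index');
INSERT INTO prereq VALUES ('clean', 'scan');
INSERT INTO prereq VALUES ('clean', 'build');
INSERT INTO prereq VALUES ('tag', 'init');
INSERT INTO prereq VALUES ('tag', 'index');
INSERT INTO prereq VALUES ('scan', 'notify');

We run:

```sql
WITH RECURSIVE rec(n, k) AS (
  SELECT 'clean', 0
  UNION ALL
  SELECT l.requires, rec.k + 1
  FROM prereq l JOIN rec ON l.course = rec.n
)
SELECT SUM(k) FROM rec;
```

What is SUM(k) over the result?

7

Base: (clean, k=0).
Iteration 1: edges from {clean} -> (build, k=1), (index, k=1), (scan, k=1).
Iteration 2: edges from {build,index,scan} -> (init, k=2), (notify, k=2).
Iteration 3: no outgoing edges from {init,notify}; recursion stops.
SUM(k) = 0 + 1 + 1 + 1 + 2 + 2 = 7.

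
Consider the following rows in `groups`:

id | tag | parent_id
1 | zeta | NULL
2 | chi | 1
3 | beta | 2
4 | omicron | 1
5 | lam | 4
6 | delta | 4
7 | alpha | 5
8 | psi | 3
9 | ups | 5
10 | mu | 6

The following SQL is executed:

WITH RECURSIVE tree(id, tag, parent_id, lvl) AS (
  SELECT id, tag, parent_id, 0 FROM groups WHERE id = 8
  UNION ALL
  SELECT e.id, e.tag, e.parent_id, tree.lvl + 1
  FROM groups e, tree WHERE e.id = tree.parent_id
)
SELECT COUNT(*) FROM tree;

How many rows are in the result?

4

Base: id=8 (psi), parent_id=3, lvl 0.
Iteration 1: join on id=3 -> beta (id 3, parent_id=2, lvl 1).
Iteration 2: join on id=2 -> chi (id 2, parent_id=1, lvl 2).
Iteration 3: join on id=1 -> zeta (id 1, parent_id=NULL, lvl 3).
Iteration 4: parent_id is NULL; no match; recursion stops.
Total rows emitted: 4.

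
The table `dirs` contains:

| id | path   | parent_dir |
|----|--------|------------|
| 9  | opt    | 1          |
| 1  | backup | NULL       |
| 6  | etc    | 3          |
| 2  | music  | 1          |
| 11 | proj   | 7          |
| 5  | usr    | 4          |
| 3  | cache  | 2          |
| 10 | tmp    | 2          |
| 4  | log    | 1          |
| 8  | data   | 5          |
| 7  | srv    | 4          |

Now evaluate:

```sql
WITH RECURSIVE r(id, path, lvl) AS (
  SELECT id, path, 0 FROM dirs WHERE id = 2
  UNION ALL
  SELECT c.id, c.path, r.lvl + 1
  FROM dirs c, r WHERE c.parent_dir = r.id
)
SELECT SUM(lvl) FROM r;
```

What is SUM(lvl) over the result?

Base: id=2 (music) at lvl 0.
Iteration 1: rows with parent_dir in {2} -> cache (id 3, lvl 1), tmp (id 10, lvl 1).
Iteration 2: rows with parent_dir in {3,10} -> etc (id 6, lvl 2).
Iteration 3: no rows with parent_dir in {6}; recursion stops.
SUM(lvl) = 0 + 1 + 1 + 2 = 4.

4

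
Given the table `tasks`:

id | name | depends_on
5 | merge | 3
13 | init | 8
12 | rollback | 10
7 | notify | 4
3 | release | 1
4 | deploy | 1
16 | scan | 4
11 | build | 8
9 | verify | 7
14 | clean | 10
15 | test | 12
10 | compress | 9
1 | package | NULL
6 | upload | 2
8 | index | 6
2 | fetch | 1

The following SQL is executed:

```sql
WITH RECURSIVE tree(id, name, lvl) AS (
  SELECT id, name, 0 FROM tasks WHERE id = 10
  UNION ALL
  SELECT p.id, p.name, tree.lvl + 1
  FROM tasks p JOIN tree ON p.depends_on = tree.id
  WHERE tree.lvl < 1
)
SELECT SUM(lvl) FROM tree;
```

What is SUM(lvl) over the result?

2

Base: id=10 (compress) at lvl 0.
Iteration 1: rows with depends_on in {10} -> rollback (id 12, lvl 1), clean (id 14, lvl 1).
Iteration 2: lvl < 1 fails for all current rows; recursion stops.
SUM(lvl) = 0 + 1 + 1 = 2.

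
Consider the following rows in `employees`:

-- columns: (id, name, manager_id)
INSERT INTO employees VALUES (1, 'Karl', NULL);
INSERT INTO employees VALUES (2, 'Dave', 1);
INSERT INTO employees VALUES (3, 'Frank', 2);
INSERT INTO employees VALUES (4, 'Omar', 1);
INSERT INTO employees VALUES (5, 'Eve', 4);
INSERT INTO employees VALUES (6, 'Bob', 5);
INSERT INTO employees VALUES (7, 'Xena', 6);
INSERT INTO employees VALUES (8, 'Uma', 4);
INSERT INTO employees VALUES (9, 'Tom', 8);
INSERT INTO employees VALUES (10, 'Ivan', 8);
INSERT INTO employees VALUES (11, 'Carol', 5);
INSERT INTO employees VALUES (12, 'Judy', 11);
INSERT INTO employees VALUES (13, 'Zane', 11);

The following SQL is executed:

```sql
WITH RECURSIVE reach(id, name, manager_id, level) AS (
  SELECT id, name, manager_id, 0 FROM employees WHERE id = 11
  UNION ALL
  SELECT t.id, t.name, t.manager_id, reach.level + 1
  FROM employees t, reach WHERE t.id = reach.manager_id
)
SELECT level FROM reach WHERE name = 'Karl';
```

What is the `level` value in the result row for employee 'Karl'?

Base: id=11 (Carol), manager_id=5, level 0.
Iteration 1: join on id=5 -> Eve (id 5, manager_id=4, level 1).
Iteration 2: join on id=4 -> Omar (id 4, manager_id=1, level 2).
Iteration 3: join on id=1 -> Karl (id 1, manager_id=NULL, level 3).
Iteration 4: manager_id is NULL; no match; recursion stops.

3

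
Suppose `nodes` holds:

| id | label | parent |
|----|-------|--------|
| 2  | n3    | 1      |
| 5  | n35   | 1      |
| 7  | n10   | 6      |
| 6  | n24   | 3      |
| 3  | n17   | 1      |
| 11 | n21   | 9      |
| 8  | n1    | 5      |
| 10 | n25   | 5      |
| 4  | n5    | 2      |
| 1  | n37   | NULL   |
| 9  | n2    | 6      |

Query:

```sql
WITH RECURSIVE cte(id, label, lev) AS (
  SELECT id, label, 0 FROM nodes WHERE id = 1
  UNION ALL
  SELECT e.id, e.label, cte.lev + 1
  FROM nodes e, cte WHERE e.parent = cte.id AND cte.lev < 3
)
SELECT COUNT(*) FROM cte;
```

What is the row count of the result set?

10

Base: id=1 (n37) at lev 0.
Iteration 1: rows with parent in {1} -> n3 (id 2, lev 1), n17 (id 3, lev 1), n35 (id 5, lev 1).
Iteration 2: rows with parent in {2,3,5} -> n5 (id 4, lev 2), n24 (id 6, lev 2), n1 (id 8, lev 2), n25 (id 10, lev 2).
Iteration 3: rows with parent in {4,6,8,10} -> n10 (id 7, lev 3), n2 (id 9, lev 3).
Iteration 4: lev < 3 fails for all current rows; recursion stops.
Total rows emitted: 10.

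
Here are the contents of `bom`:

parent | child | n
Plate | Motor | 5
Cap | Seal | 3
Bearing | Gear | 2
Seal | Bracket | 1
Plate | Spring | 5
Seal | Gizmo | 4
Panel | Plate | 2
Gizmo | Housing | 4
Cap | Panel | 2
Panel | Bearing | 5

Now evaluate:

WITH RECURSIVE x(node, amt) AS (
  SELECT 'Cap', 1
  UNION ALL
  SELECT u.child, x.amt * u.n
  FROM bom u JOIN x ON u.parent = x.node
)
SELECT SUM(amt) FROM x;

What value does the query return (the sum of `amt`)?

Base: (Cap, amt=1).
Iteration 1: components of {Cap} -> Panel = 1*2 = 2, Seal = 1*3 = 3.
Iteration 2: components of {Panel,Seal} -> Bearing = 2*5 = 10, Bracket = 3*1 = 3, Gizmo = 3*4 = 12, Plate = 2*2 = 4.
Iteration 3: components of {Bearing,Bracket,Gizmo,Plate} -> Gear = 10*2 = 20, Housing = 12*4 = 48, Motor = 4*5 = 20, Spring = 4*5 = 20.
Iteration 4: no further components; recursion stops.
SUM(amt) = 1 + 3 + 2 + 3 + 12 + 10 + 4 + 48 + 20 + 20 + 20 = 143.

143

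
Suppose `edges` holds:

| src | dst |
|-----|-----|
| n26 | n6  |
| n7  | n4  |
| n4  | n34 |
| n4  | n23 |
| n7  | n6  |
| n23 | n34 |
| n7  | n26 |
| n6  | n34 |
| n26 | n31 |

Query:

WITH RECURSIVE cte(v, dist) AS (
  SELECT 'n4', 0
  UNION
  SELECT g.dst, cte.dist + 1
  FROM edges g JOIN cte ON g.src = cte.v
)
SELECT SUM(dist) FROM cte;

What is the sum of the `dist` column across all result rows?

4

Base: (n4, dist=0).
Iteration 1: edges from {n4} -> (n23, dist=1), (n34, dist=1).
Iteration 2: edges from {n23,n34} -> (n34, dist=2).
Iteration 3: no outgoing edges from {n34}; recursion stops.
SUM(dist) = 0 + 1 + 1 + 2 = 4.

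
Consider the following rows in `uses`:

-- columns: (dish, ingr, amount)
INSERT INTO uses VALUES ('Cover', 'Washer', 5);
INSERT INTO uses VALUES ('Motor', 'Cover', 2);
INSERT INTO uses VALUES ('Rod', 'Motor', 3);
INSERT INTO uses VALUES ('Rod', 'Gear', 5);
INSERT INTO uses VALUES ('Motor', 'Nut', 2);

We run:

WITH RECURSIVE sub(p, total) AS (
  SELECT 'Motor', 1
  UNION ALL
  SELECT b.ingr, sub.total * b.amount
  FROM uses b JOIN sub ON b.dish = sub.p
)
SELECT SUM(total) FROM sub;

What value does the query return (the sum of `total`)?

Base: (Motor, total=1).
Iteration 1: components of {Motor} -> Cover = 1*2 = 2, Nut = 1*2 = 2.
Iteration 2: components of {Cover,Nut} -> Washer = 2*5 = 10.
Iteration 3: no further components; recursion stops.
SUM(total) = 1 + 2 + 2 + 10 = 15.

15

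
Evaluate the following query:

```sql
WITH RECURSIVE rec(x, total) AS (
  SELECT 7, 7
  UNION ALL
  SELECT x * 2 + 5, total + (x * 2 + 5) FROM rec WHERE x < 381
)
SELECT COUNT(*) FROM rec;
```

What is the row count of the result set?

7

Base: x=7, total=7.
Iteration 1: 7 < 381 holds -> x = 7 * 2 + 5 = 19, total = 7 + 19 = 26.
Iteration 2: 19 < 381 holds -> x = 19 * 2 + 5 = 43, total = 26 + 43 = 69.
Iteration 3: 43 < 381 holds -> x = 43 * 2 + 5 = 91, total = 69 + 91 = 160.
Iteration 4: 91 < 381 holds -> x = 91 * 2 + 5 = 187, total = 160 + 187 = 347.
Iteration 5: 187 < 381 holds -> x = 187 * 2 + 5 = 379, total = 347 + 379 = 726.
Iteration 6: 379 < 381 holds -> x = 379 * 2 + 5 = 763, total = 726 + 763 = 1489.
Iteration 7: 763 < 381 fails; recursion stops.
Total rows emitted: 7.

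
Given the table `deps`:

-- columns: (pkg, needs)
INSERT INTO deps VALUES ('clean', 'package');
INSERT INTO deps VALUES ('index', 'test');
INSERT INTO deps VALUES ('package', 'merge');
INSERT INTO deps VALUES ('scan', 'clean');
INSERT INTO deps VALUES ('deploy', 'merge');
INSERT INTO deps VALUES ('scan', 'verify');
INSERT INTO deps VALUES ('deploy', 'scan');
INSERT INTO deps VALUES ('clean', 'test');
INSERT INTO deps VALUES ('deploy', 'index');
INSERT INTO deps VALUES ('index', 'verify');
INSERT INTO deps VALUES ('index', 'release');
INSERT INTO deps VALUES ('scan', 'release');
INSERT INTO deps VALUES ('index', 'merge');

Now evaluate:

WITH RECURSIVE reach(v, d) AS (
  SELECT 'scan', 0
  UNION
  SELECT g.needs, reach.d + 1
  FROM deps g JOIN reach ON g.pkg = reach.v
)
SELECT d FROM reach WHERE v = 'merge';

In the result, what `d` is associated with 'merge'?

Base: (scan, d=0).
Iteration 1: edges from {scan} -> (clean, d=1), (release, d=1), (verify, d=1).
Iteration 2: edges from {clean,release,verify} -> (package, d=2), (test, d=2).
Iteration 3: edges from {package,test} -> (merge, d=3).
Iteration 4: no outgoing edges from {merge}; recursion stops.

3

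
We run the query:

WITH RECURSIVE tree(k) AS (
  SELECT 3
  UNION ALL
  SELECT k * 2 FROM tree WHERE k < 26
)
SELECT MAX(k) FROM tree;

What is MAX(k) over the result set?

48

Base: k=3.
Iteration 1: 3 < 26 holds -> k = 3 * 2 = 6.
Iteration 2: 6 < 26 holds -> k = 6 * 2 = 12.
Iteration 3: 12 < 26 holds -> k = 12 * 2 = 24.
Iteration 4: 24 < 26 holds -> k = 24 * 2 = 48.
Iteration 5: 48 < 26 fails; recursion stops.
k values: 3, 6, 12, 24, 48; the maximum is 48.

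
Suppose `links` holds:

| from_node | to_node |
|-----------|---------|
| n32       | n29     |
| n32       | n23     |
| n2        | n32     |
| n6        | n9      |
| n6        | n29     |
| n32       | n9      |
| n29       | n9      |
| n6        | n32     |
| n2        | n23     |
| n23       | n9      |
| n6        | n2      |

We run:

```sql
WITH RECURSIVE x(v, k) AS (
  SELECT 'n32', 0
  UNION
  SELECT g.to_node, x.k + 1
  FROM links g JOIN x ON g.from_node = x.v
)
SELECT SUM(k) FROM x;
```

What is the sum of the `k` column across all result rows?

Base: (n32, k=0).
Iteration 1: edges from {n32} -> (n23, k=1), (n29, k=1), (n9, k=1).
Iteration 2: edges from {n23,n29,n9} -> (n9, k=2). [UNION drops 1 duplicate row(s)]
Iteration 3: no outgoing edges from {n9}; recursion stops.
SUM(k) = 0 + 1 + 1 + 1 + 2 = 5.

5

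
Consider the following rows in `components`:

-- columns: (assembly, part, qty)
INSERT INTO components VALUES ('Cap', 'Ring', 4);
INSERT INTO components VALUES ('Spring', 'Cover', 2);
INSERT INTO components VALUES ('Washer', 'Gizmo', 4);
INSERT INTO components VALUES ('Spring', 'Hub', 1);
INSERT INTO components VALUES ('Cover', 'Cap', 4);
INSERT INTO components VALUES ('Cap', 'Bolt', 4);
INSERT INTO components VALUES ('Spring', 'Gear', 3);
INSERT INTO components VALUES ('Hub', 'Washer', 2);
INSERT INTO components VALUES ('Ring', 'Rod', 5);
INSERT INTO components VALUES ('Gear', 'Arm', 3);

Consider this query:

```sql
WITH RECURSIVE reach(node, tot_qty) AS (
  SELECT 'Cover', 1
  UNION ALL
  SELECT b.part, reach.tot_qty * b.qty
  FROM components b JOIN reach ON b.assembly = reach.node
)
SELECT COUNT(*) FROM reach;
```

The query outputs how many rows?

Base: (Cover, tot_qty=1).
Iteration 1: components of {Cover} -> Cap = 1*4 = 4.
Iteration 2: components of {Cap} -> Bolt = 4*4 = 16, Ring = 4*4 = 16.
Iteration 3: components of {Bolt,Ring} -> Rod = 16*5 = 80.
Iteration 4: no further components; recursion stops.
Total rows emitted: 5.

5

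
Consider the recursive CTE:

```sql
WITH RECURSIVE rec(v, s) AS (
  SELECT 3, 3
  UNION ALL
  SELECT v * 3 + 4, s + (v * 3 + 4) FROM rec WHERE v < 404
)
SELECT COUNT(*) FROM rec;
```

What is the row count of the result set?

Base: v=3, s=3.
Iteration 1: 3 < 404 holds -> v = 3 * 3 + 4 = 13, s = 3 + 13 = 16.
Iteration 2: 13 < 404 holds -> v = 13 * 3 + 4 = 43, s = 16 + 43 = 59.
Iteration 3: 43 < 404 holds -> v = 43 * 3 + 4 = 133, s = 59 + 133 = 192.
Iteration 4: 133 < 404 holds -> v = 133 * 3 + 4 = 403, s = 192 + 403 = 595.
Iteration 5: 403 < 404 holds -> v = 403 * 3 + 4 = 1213, s = 595 + 1213 = 1808.
Iteration 6: 1213 < 404 fails; recursion stops.
Total rows emitted: 6.

6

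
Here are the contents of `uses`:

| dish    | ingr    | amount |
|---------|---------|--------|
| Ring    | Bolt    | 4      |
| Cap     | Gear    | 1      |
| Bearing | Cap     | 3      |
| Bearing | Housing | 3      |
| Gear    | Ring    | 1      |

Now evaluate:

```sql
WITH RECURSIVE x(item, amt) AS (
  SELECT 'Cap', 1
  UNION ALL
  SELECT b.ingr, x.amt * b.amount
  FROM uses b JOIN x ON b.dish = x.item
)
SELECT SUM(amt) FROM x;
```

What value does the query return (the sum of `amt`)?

Base: (Cap, amt=1).
Iteration 1: components of {Cap} -> Gear = 1*1 = 1.
Iteration 2: components of {Gear} -> Ring = 1*1 = 1.
Iteration 3: components of {Ring} -> Bolt = 1*4 = 4.
Iteration 4: no further components; recursion stops.
SUM(amt) = 1 + 1 + 1 + 4 = 7.

7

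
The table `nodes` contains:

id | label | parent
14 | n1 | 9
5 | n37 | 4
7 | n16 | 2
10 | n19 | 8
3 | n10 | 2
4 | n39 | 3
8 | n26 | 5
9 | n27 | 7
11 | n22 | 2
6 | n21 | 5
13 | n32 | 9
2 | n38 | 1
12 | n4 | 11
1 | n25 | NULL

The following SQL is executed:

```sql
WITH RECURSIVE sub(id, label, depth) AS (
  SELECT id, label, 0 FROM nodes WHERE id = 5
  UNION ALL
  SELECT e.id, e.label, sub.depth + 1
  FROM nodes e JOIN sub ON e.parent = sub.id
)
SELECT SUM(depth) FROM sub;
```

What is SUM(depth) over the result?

Base: id=5 (n37) at depth 0.
Iteration 1: rows with parent in {5} -> n21 (id 6, depth 1), n26 (id 8, depth 1).
Iteration 2: rows with parent in {6,8} -> n19 (id 10, depth 2).
Iteration 3: no rows with parent in {10}; recursion stops.
SUM(depth) = 0 + 1 + 1 + 2 = 4.

4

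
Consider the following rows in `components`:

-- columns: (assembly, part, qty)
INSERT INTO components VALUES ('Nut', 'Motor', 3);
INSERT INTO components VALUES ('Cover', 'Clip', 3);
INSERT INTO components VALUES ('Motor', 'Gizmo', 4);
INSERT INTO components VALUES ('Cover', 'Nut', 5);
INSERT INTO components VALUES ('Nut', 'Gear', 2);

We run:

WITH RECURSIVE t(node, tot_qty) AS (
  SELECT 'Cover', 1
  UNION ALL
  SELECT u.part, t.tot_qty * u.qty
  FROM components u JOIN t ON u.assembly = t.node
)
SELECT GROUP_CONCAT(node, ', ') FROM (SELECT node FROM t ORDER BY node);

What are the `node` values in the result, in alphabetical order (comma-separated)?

Base: (Cover, tot_qty=1).
Iteration 1: components of {Cover} -> Clip = 1*3 = 3, Nut = 1*5 = 5.
Iteration 2: components of {Clip,Nut} -> Gear = 5*2 = 10, Motor = 5*3 = 15.
Iteration 3: components of {Gear,Motor} -> Gizmo = 15*4 = 60.
Iteration 4: no further components; recursion stops.

Clip, Cover, Gear, Gizmo, Motor, Nut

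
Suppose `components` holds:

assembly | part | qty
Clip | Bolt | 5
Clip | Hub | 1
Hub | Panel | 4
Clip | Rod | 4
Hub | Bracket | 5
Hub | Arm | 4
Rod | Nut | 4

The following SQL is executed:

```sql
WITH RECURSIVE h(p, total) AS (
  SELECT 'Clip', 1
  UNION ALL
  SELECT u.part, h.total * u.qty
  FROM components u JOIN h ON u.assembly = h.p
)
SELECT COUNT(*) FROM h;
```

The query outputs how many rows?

8

Base: (Clip, total=1).
Iteration 1: components of {Clip} -> Bolt = 1*5 = 5, Hub = 1*1 = 1, Rod = 1*4 = 4.
Iteration 2: components of {Bolt,Hub,Rod} -> Arm = 1*4 = 4, Bracket = 1*5 = 5, Nut = 4*4 = 16, Panel = 1*4 = 4.
Iteration 3: no further components; recursion stops.
Total rows emitted: 8.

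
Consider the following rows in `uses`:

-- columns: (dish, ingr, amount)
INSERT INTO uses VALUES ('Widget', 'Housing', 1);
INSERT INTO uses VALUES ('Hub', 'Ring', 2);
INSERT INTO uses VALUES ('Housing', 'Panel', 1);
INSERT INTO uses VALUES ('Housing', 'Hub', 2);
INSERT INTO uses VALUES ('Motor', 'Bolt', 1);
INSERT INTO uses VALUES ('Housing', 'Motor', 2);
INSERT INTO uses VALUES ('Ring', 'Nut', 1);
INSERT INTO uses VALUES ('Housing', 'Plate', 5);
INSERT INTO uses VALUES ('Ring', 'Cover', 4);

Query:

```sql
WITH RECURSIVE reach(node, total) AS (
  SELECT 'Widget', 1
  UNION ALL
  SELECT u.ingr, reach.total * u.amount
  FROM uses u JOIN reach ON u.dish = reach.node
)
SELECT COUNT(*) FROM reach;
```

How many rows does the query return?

10

Base: (Widget, total=1).
Iteration 1: components of {Widget} -> Housing = 1*1 = 1.
Iteration 2: components of {Housing} -> Hub = 1*2 = 2, Motor = 1*2 = 2, Panel = 1*1 = 1, Plate = 1*5 = 5.
Iteration 3: components of {Hub,Motor,Panel,Plate} -> Bolt = 2*1 = 2, Ring = 2*2 = 4.
Iteration 4: components of {Bolt,Ring} -> Cover = 4*4 = 16, Nut = 4*1 = 4.
Iteration 5: no further components; recursion stops.
Total rows emitted: 10.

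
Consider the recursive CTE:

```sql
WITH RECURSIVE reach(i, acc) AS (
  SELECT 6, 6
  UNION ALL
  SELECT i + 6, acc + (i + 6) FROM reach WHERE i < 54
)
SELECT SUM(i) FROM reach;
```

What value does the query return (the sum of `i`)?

Base: i=6, acc=6.
Iteration 1: 6 < 54 holds -> i = 6 + 6 = 12, acc = 6 + 12 = 18.
Iteration 2: 12 < 54 holds -> i = 12 + 6 = 18, acc = 18 + 18 = 36.
Iteration 3: 18 < 54 holds -> i = 18 + 6 = 24, acc = 36 + 24 = 60.
Iteration 4: 24 < 54 holds -> i = 24 + 6 = 30, acc = 60 + 30 = 90.
Iteration 5: 30 < 54 holds -> i = 30 + 6 = 36, acc = 90 + 36 = 126.
Iteration 6: 36 < 54 holds -> i = 36 + 6 = 42, acc = 126 + 42 = 168.
Iteration 7: 42 < 54 holds -> i = 42 + 6 = 48, acc = 168 + 48 = 216.
Iteration 8: 48 < 54 holds -> i = 48 + 6 = 54, acc = 216 + 54 = 270.
Iteration 9: 54 < 54 fails; recursion stops.
SUM(i) = 6 + 12 + 18 + 24 + 30 + 36 + 42 + 48 + 54 = 270.

270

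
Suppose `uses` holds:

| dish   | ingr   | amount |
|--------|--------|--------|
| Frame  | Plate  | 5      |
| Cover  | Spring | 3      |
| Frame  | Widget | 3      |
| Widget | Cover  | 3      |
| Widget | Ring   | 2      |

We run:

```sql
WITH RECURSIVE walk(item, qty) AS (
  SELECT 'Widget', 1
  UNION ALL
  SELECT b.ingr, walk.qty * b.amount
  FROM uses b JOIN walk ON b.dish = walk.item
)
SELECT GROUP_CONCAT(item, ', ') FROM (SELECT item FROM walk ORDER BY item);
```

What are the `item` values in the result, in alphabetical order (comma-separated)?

Cover, Ring, Spring, Widget

Base: (Widget, qty=1).
Iteration 1: components of {Widget} -> Cover = 1*3 = 3, Ring = 1*2 = 2.
Iteration 2: components of {Cover,Ring} -> Spring = 3*3 = 9.
Iteration 3: no further components; recursion stops.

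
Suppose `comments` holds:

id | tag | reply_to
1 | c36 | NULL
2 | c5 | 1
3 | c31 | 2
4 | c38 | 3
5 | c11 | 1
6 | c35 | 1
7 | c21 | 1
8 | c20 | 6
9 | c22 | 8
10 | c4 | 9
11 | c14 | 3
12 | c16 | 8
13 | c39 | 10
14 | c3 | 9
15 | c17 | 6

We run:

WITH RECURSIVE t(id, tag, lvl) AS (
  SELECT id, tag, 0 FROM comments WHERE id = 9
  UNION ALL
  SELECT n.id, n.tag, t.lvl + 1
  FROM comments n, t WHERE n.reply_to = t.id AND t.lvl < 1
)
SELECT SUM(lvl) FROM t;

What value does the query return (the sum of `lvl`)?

2

Base: id=9 (c22) at lvl 0.
Iteration 1: rows with reply_to in {9} -> c4 (id 10, lvl 1), c3 (id 14, lvl 1).
Iteration 2: lvl < 1 fails for all current rows; recursion stops.
SUM(lvl) = 0 + 1 + 1 = 2.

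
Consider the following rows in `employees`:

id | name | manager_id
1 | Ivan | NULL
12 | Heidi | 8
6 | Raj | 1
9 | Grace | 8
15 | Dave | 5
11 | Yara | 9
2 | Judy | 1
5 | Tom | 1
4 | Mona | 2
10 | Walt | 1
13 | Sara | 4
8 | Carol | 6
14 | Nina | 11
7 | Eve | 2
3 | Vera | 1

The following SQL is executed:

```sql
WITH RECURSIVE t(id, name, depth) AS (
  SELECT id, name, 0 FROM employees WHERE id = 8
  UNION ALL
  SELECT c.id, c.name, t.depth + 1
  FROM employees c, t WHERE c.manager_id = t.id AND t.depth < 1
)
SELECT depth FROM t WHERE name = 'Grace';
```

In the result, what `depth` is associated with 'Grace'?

Base: id=8 (Carol) at depth 0.
Iteration 1: rows with manager_id in {8} -> Grace (id 9, depth 1), Heidi (id 12, depth 1).
Iteration 2: depth < 1 fails for all current rows; recursion stops.

1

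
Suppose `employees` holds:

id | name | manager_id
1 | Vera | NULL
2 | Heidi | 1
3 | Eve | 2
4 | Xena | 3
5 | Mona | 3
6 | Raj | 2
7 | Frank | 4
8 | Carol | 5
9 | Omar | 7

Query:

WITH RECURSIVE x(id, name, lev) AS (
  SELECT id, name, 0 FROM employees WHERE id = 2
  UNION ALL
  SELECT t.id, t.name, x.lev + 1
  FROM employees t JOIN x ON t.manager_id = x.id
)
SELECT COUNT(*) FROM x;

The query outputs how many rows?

Base: id=2 (Heidi) at lev 0.
Iteration 1: rows with manager_id in {2} -> Eve (id 3, lev 1), Raj (id 6, lev 1).
Iteration 2: rows with manager_id in {3,6} -> Xena (id 4, lev 2), Mona (id 5, lev 2).
Iteration 3: rows with manager_id in {4,5} -> Frank (id 7, lev 3), Carol (id 8, lev 3).
Iteration 4: rows with manager_id in {7,8} -> Omar (id 9, lev 4).
Iteration 5: no rows with manager_id in {9}; recursion stops.
Total rows emitted: 8.

8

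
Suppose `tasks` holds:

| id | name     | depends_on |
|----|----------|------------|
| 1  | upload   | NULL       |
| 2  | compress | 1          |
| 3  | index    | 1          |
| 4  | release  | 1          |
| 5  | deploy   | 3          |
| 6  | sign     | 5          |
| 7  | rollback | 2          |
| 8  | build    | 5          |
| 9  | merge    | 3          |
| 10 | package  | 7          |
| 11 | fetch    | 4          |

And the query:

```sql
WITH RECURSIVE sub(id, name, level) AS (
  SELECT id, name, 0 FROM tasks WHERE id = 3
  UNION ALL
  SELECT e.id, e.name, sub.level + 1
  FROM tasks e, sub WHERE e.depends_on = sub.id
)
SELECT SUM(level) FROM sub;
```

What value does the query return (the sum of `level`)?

Base: id=3 (index) at level 0.
Iteration 1: rows with depends_on in {3} -> deploy (id 5, level 1), merge (id 9, level 1).
Iteration 2: rows with depends_on in {5,9} -> sign (id 6, level 2), build (id 8, level 2).
Iteration 3: no rows with depends_on in {6,8}; recursion stops.
SUM(level) = 0 + 1 + 1 + 2 + 2 = 6.

6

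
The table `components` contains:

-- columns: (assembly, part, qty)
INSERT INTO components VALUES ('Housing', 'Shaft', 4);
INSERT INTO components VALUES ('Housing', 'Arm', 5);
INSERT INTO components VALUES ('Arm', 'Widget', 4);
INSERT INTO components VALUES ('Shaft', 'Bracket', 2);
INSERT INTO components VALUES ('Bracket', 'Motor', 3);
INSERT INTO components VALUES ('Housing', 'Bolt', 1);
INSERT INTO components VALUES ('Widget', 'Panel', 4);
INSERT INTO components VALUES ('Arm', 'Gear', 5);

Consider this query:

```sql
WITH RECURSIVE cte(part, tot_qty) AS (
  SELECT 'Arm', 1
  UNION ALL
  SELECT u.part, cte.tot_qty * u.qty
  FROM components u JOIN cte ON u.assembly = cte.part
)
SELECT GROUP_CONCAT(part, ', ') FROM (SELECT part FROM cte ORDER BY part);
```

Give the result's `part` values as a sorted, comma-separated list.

Arm, Gear, Panel, Widget

Base: (Arm, tot_qty=1).
Iteration 1: components of {Arm} -> Gear = 1*5 = 5, Widget = 1*4 = 4.
Iteration 2: components of {Gear,Widget} -> Panel = 4*4 = 16.
Iteration 3: no further components; recursion stops.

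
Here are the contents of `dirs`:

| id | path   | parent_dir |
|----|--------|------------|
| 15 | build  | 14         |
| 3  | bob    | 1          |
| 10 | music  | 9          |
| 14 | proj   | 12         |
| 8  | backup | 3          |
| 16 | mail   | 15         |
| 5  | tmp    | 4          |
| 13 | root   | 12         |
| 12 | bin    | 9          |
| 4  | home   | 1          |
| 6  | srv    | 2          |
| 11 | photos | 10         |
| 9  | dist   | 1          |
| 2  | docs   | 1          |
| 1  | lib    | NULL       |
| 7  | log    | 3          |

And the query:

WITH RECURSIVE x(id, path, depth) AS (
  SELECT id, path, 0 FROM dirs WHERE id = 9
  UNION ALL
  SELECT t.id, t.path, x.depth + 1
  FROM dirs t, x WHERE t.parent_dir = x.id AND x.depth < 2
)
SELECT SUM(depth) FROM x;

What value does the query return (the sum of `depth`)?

Base: id=9 (dist) at depth 0.
Iteration 1: rows with parent_dir in {9} -> music (id 10, depth 1), bin (id 12, depth 1).
Iteration 2: rows with parent_dir in {10,12} -> photos (id 11, depth 2), root (id 13, depth 2), proj (id 14, depth 2).
Iteration 3: depth < 2 fails for all current rows; recursion stops.
SUM(depth) = 0 + 1 + 1 + 2 + 2 + 2 = 8.

8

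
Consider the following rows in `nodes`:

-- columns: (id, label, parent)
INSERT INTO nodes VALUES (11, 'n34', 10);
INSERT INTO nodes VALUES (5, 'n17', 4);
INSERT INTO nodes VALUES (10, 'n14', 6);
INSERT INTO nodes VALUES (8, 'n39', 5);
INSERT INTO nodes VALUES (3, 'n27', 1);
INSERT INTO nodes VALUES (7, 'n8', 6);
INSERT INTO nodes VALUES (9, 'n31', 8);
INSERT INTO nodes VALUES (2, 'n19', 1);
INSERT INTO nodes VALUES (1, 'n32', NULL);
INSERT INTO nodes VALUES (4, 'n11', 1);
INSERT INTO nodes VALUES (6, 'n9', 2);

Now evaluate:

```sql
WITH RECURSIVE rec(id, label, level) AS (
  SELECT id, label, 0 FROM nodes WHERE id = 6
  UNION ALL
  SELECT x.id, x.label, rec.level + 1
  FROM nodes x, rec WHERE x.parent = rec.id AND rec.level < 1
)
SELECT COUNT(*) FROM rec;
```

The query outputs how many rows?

3

Base: id=6 (n9) at level 0.
Iteration 1: rows with parent in {6} -> n8 (id 7, level 1), n14 (id 10, level 1).
Iteration 2: level < 1 fails for all current rows; recursion stops.
Total rows emitted: 3.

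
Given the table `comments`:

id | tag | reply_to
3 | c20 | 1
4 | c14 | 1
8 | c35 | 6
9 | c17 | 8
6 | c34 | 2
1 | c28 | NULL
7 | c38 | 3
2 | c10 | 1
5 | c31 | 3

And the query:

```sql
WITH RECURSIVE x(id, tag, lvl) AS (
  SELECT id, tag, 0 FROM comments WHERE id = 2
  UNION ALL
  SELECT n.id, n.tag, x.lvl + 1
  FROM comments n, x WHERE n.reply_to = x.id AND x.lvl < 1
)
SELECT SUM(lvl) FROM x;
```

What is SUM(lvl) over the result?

Base: id=2 (c10) at lvl 0.
Iteration 1: rows with reply_to in {2} -> c34 (id 6, lvl 1).
Iteration 2: lvl < 1 fails for all current rows; recursion stops.
SUM(lvl) = 0 + 1 = 1.

1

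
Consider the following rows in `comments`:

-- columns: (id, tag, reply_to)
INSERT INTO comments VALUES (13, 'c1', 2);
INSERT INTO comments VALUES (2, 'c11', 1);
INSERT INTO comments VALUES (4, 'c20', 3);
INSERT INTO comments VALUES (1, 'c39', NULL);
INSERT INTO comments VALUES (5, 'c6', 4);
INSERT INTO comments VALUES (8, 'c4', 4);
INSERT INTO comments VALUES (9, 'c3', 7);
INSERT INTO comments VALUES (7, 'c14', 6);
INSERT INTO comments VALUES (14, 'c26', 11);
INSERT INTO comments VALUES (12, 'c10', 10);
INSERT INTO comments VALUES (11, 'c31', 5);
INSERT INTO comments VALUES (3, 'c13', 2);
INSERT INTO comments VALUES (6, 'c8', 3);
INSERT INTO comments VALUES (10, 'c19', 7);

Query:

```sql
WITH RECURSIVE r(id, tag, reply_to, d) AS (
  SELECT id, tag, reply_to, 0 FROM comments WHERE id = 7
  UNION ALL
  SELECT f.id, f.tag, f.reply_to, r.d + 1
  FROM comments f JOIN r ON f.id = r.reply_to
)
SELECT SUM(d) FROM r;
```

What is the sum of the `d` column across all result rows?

Base: id=7 (c14), reply_to=6, d 0.
Iteration 1: join on id=6 -> c8 (id 6, reply_to=3, d 1).
Iteration 2: join on id=3 -> c13 (id 3, reply_to=2, d 2).
Iteration 3: join on id=2 -> c11 (id 2, reply_to=1, d 3).
Iteration 4: join on id=1 -> c39 (id 1, reply_to=NULL, d 4).
Iteration 5: reply_to is NULL; no match; recursion stops.
SUM(d) = 0 + 1 + 2 + 3 + 4 = 10.

10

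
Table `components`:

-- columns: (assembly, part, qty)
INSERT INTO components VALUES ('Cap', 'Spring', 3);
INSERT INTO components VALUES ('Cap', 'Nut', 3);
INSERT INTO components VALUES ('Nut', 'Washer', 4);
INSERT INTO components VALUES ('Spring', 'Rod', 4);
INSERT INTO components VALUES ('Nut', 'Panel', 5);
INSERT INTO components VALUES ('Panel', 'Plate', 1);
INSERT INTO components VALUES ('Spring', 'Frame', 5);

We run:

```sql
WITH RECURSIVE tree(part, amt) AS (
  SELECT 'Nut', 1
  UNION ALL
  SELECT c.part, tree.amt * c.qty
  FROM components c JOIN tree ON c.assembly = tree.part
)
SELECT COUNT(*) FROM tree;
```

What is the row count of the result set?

4

Base: (Nut, amt=1).
Iteration 1: components of {Nut} -> Panel = 1*5 = 5, Washer = 1*4 = 4.
Iteration 2: components of {Panel,Washer} -> Plate = 5*1 = 5.
Iteration 3: no further components; recursion stops.
Total rows emitted: 4.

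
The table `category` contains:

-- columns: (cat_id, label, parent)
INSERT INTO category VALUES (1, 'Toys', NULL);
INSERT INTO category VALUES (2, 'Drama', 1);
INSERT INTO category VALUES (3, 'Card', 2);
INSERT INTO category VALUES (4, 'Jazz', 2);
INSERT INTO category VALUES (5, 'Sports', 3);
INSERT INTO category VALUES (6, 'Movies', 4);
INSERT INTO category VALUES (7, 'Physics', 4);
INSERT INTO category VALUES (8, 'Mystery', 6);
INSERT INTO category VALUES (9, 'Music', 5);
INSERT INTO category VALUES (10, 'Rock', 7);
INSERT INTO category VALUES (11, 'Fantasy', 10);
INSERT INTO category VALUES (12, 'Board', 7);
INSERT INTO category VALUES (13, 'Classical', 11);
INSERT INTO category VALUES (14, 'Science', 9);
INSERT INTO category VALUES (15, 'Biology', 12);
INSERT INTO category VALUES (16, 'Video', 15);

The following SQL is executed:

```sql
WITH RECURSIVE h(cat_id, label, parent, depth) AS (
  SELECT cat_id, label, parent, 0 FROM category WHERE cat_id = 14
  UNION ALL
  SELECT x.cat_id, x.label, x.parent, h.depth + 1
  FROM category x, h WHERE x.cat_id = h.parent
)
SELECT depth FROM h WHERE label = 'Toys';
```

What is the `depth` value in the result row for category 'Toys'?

5

Base: cat_id=14 (Science), parent=9, depth 0.
Iteration 1: join on cat_id=9 -> Music (id 9, parent=5, depth 1).
Iteration 2: join on cat_id=5 -> Sports (id 5, parent=3, depth 2).
Iteration 3: join on cat_id=3 -> Card (id 3, parent=2, depth 3).
Iteration 4: join on cat_id=2 -> Drama (id 2, parent=1, depth 4).
Iteration 5: join on cat_id=1 -> Toys (id 1, parent=NULL, depth 5).
Iteration 6: parent is NULL; no match; recursion stops.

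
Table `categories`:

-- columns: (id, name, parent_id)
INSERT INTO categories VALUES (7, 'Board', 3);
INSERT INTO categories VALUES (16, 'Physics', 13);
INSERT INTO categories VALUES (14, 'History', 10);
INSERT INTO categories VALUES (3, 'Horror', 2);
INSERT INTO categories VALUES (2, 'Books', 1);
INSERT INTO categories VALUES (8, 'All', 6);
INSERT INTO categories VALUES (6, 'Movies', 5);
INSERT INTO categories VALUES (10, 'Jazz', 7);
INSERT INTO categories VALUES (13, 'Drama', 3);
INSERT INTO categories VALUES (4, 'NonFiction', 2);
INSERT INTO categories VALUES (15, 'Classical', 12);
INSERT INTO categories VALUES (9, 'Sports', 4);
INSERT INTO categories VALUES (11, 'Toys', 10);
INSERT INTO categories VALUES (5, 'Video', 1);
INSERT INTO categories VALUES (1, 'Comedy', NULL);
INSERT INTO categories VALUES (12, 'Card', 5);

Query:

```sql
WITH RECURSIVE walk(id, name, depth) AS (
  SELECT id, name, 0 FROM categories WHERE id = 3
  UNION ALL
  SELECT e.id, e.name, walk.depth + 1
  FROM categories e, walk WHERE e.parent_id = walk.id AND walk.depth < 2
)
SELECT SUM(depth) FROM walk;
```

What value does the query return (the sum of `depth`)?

Base: id=3 (Horror) at depth 0.
Iteration 1: rows with parent_id in {3} -> Board (id 7, depth 1), Drama (id 13, depth 1).
Iteration 2: rows with parent_id in {7,13} -> Jazz (id 10, depth 2), Physics (id 16, depth 2).
Iteration 3: depth < 2 fails for all current rows; recursion stops.
SUM(depth) = 0 + 1 + 1 + 2 + 2 = 6.

6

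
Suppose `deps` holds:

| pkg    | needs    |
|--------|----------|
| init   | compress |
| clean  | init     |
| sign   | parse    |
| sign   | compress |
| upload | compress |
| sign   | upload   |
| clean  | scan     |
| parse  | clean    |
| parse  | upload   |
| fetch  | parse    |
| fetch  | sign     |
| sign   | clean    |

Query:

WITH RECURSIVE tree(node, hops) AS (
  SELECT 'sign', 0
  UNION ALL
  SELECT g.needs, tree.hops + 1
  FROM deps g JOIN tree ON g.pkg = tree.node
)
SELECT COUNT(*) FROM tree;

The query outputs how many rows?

15

Base: (sign, hops=0).
Iteration 1: edges from {sign} -> (clean, hops=1), (compress, hops=1), (parse, hops=1), (upload, hops=1).
Iteration 2: edges from {clean,compress,parse,upload} -> (clean, hops=2), (compress, hops=2), (init, hops=2), (scan, hops=2), (upload, hops=2).
Iteration 3: edges from {clean,compress,init,scan,upload} -> (compress, hops=3) x2, (init, hops=3), (scan, hops=3). [UNION ALL keeps all 4 new rows, including repeats]
Iteration 4: edges from {compress,init,scan} -> (compress, hops=4).
Iteration 5: no outgoing edges from {compress}; recursion stops.
Total rows emitted: 15.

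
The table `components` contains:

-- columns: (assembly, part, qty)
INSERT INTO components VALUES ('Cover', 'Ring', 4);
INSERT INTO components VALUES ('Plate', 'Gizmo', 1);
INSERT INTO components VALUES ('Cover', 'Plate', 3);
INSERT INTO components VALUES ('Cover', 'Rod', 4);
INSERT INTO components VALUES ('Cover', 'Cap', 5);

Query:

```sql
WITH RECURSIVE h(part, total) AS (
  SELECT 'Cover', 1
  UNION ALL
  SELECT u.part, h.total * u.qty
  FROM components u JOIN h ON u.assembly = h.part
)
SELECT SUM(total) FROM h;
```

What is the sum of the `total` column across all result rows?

Base: (Cover, total=1).
Iteration 1: components of {Cover} -> Cap = 1*5 = 5, Plate = 1*3 = 3, Ring = 1*4 = 4, Rod = 1*4 = 4.
Iteration 2: components of {Cap,Plate,Ring,Rod} -> Gizmo = 3*1 = 3.
Iteration 3: no further components; recursion stops.
SUM(total) = 1 + 5 + 4 + 4 + 3 + 3 = 20.

20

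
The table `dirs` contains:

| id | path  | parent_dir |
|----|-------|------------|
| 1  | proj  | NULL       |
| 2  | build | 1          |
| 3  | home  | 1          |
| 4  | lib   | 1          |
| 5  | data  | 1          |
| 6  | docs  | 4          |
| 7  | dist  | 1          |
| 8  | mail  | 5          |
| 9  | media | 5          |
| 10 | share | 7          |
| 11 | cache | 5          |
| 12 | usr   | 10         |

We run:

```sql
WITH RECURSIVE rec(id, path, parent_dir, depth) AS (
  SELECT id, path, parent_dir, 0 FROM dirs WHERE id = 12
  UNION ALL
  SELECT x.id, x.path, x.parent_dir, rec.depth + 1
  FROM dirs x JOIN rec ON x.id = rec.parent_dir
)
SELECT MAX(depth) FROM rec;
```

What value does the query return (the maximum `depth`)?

3

Base: id=12 (usr), parent_dir=10, depth 0.
Iteration 1: join on id=10 -> share (id 10, parent_dir=7, depth 1).
Iteration 2: join on id=7 -> dist (id 7, parent_dir=1, depth 2).
Iteration 3: join on id=1 -> proj (id 1, parent_dir=NULL, depth 3).
Iteration 4: parent_dir is NULL; no match; recursion stops.
depth values: 0, 1, 2, 3; the maximum is 3.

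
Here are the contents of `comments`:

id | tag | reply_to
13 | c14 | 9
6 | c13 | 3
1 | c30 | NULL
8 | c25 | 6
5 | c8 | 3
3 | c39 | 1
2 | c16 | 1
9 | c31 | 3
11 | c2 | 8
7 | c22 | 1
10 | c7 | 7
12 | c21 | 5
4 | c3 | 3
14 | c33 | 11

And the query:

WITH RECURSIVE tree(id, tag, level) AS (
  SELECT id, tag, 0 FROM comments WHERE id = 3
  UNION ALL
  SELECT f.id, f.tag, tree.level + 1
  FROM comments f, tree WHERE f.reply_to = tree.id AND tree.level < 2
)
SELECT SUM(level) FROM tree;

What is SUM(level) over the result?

10

Base: id=3 (c39) at level 0.
Iteration 1: rows with reply_to in {3} -> c3 (id 4, level 1), c8 (id 5, level 1), c13 (id 6, level 1), c31 (id 9, level 1).
Iteration 2: rows with reply_to in {4,5,6,9} -> c25 (id 8, level 2), c21 (id 12, level 2), c14 (id 13, level 2).
Iteration 3: level < 2 fails for all current rows; recursion stops.
SUM(level) = 0 + 1 + 1 + 1 + 1 + 2 + 2 + 2 = 10.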